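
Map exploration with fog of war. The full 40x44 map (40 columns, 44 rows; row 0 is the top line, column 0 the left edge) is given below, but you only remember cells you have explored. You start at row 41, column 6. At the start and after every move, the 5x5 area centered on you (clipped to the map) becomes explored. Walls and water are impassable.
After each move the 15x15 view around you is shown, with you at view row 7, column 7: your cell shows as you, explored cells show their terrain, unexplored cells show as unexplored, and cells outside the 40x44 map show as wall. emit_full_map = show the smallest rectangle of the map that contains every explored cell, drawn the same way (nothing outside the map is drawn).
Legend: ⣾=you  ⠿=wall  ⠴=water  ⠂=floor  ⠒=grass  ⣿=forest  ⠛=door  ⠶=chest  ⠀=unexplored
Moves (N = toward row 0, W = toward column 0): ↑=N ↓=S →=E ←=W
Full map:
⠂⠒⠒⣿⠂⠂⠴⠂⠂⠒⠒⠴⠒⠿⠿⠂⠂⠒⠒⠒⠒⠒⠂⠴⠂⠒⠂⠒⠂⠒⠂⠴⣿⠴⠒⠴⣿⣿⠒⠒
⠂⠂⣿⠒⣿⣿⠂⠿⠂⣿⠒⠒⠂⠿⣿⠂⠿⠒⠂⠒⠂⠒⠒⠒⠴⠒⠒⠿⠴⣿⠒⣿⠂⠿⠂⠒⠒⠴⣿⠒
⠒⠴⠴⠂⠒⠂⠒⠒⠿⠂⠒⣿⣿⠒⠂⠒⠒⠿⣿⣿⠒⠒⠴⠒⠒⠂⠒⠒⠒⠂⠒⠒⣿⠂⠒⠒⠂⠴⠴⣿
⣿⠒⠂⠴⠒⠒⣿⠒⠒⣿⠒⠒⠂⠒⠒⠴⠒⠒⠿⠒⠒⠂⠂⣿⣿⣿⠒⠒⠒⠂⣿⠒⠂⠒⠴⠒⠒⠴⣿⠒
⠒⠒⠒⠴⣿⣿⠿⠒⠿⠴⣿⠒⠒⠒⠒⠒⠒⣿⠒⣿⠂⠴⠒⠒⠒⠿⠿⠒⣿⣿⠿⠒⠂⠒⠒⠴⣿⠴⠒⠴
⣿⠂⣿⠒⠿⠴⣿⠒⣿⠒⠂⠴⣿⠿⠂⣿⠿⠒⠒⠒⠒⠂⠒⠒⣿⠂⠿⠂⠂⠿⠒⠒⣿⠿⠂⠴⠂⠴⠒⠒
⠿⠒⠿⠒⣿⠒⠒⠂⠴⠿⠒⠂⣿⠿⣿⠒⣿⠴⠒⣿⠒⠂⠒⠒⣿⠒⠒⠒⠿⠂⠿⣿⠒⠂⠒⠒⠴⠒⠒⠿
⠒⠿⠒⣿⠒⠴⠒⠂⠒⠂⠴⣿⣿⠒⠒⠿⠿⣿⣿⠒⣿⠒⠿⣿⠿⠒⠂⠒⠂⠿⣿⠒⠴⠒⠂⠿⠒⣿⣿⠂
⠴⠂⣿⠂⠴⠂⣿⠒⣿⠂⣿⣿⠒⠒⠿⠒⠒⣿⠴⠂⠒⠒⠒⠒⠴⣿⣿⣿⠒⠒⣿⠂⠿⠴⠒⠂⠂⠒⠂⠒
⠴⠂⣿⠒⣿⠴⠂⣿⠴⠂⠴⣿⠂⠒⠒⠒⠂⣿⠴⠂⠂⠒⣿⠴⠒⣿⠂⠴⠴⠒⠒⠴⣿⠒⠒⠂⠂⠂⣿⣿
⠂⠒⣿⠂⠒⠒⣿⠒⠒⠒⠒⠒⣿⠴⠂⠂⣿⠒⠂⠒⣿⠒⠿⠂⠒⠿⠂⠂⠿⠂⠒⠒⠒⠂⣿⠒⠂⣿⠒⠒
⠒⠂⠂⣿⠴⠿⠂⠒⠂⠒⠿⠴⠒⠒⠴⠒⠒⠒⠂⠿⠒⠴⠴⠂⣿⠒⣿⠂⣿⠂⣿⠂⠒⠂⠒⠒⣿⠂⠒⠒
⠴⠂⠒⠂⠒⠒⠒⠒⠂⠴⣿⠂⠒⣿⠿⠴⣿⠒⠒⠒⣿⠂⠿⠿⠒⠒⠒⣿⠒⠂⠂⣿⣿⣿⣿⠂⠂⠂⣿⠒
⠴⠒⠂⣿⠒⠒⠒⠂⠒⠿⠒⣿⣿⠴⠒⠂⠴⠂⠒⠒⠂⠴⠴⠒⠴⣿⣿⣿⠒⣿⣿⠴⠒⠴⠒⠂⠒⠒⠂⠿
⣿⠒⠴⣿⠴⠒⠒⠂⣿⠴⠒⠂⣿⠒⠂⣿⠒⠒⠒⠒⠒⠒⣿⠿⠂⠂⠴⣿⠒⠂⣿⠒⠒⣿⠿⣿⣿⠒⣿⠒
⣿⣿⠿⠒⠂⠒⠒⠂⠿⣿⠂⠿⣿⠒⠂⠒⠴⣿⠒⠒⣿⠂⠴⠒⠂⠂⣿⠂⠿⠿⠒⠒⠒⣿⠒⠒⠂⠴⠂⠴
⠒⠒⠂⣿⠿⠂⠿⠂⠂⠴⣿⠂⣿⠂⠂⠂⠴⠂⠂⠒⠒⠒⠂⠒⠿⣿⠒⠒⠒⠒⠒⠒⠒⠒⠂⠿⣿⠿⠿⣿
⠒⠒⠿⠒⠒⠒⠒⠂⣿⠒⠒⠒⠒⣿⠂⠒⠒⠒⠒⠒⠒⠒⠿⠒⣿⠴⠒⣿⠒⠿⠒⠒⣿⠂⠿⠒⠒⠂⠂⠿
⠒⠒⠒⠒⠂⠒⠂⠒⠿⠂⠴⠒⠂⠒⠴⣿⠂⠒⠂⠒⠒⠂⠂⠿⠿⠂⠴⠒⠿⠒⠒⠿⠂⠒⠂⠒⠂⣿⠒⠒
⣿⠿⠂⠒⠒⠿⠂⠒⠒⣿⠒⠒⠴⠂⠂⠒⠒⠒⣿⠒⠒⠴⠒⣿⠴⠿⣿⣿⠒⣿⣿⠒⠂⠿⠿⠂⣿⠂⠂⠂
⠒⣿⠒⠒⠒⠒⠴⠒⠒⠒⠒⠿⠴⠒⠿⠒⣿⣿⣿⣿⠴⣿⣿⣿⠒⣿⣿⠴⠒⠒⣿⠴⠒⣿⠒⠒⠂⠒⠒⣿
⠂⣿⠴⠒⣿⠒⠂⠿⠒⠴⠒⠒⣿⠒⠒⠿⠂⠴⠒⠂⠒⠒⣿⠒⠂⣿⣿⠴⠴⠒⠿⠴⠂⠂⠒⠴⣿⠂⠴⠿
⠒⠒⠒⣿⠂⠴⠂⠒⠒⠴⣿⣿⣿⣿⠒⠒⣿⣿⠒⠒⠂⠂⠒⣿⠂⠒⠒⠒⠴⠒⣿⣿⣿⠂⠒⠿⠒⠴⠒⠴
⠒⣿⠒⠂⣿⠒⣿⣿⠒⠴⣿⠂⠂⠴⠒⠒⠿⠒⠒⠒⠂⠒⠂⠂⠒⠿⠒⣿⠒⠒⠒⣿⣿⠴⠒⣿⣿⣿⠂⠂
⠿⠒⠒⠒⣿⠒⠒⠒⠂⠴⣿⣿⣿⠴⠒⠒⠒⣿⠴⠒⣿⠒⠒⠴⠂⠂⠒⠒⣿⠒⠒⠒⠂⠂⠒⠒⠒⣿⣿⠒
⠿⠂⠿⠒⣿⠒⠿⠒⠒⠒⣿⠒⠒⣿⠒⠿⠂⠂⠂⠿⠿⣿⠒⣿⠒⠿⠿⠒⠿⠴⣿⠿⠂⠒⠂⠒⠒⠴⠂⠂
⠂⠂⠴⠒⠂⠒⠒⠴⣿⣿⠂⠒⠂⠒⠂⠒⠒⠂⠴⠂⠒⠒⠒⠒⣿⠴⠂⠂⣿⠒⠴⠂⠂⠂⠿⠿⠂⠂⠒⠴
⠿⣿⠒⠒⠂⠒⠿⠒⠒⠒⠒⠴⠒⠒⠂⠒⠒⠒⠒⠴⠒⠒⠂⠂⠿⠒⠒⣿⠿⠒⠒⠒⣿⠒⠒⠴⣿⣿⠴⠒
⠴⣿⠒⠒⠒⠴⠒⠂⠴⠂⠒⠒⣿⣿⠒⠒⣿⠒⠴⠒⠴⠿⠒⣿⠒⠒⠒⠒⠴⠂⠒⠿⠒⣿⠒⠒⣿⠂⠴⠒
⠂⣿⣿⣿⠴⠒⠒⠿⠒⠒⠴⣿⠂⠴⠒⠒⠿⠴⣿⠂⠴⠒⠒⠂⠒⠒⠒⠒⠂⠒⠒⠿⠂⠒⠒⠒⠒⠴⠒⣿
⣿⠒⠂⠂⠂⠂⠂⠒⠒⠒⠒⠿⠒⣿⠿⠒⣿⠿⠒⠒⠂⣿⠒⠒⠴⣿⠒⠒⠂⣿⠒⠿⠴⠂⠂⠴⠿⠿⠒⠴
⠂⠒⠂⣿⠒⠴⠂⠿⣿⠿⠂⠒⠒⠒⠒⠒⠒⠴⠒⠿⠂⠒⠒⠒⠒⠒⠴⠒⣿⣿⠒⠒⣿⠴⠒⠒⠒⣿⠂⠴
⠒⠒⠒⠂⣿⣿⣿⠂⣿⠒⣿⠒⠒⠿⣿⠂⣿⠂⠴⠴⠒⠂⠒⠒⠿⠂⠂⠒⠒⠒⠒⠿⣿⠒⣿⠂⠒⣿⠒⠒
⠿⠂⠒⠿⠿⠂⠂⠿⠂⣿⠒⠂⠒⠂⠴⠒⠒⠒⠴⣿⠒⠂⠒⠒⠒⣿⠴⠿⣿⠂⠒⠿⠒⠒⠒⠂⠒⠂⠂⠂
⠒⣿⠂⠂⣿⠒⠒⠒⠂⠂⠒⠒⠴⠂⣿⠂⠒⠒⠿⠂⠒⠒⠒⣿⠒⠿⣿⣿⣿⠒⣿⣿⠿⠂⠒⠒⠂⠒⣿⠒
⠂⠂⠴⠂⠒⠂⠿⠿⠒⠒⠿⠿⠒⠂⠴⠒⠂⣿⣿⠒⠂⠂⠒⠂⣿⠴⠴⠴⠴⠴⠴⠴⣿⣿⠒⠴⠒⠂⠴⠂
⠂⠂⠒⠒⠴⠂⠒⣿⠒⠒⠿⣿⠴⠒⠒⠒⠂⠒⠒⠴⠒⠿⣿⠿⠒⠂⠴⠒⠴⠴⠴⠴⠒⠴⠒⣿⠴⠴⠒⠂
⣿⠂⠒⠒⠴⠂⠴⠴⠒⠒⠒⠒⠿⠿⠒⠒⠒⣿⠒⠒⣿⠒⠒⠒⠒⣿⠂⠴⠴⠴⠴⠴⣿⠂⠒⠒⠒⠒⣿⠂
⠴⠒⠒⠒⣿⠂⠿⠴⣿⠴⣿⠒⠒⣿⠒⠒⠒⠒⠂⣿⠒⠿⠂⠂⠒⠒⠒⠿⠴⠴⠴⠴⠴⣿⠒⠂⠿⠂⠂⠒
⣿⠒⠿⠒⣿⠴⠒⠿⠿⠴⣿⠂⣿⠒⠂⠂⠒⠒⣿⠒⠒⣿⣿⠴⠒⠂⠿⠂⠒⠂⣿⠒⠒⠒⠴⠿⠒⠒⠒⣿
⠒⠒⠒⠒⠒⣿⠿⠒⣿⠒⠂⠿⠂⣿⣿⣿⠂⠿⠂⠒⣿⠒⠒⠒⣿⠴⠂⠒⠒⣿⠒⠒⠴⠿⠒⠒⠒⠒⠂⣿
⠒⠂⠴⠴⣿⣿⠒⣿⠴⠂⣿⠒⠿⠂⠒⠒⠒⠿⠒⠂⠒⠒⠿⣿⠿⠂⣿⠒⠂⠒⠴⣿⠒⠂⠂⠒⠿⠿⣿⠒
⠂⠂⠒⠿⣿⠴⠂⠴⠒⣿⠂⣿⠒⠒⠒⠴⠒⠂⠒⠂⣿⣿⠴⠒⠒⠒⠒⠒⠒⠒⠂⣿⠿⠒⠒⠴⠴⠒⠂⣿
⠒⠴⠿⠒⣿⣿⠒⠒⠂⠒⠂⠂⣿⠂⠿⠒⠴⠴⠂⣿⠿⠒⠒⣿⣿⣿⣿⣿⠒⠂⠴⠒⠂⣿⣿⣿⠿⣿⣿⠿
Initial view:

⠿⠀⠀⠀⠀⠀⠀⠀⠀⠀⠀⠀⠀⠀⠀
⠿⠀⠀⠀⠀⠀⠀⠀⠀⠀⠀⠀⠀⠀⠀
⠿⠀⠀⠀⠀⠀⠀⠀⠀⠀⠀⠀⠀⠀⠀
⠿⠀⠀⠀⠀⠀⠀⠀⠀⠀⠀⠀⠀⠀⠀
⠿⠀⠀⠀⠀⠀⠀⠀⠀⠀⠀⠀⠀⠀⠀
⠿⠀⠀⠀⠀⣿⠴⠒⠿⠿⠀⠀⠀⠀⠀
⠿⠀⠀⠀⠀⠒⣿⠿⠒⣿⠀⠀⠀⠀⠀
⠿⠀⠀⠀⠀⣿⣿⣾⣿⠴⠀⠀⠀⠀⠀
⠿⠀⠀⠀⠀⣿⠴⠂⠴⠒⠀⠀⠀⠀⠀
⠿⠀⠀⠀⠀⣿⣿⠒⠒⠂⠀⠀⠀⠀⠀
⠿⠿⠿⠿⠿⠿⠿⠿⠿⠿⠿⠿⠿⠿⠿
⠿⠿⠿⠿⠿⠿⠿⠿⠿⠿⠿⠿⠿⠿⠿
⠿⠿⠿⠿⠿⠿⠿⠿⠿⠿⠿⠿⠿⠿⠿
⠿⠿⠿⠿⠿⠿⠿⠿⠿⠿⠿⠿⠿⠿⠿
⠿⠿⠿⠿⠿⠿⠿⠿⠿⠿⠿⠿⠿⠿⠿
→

⠀⠀⠀⠀⠀⠀⠀⠀⠀⠀⠀⠀⠀⠀⠀
⠀⠀⠀⠀⠀⠀⠀⠀⠀⠀⠀⠀⠀⠀⠀
⠀⠀⠀⠀⠀⠀⠀⠀⠀⠀⠀⠀⠀⠀⠀
⠀⠀⠀⠀⠀⠀⠀⠀⠀⠀⠀⠀⠀⠀⠀
⠀⠀⠀⠀⠀⠀⠀⠀⠀⠀⠀⠀⠀⠀⠀
⠀⠀⠀⠀⣿⠴⠒⠿⠿⠴⠀⠀⠀⠀⠀
⠀⠀⠀⠀⠒⣿⠿⠒⣿⠒⠀⠀⠀⠀⠀
⠀⠀⠀⠀⣿⣿⠒⣾⠴⠂⠀⠀⠀⠀⠀
⠀⠀⠀⠀⣿⠴⠂⠴⠒⣿⠀⠀⠀⠀⠀
⠀⠀⠀⠀⣿⣿⠒⠒⠂⠒⠀⠀⠀⠀⠀
⠿⠿⠿⠿⠿⠿⠿⠿⠿⠿⠿⠿⠿⠿⠿
⠿⠿⠿⠿⠿⠿⠿⠿⠿⠿⠿⠿⠿⠿⠿
⠿⠿⠿⠿⠿⠿⠿⠿⠿⠿⠿⠿⠿⠿⠿
⠿⠿⠿⠿⠿⠿⠿⠿⠿⠿⠿⠿⠿⠿⠿
⠿⠿⠿⠿⠿⠿⠿⠿⠿⠿⠿⠿⠿⠿⠿

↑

⠀⠀⠀⠀⠀⠀⠀⠀⠀⠀⠀⠀⠀⠀⠀
⠀⠀⠀⠀⠀⠀⠀⠀⠀⠀⠀⠀⠀⠀⠀
⠀⠀⠀⠀⠀⠀⠀⠀⠀⠀⠀⠀⠀⠀⠀
⠀⠀⠀⠀⠀⠀⠀⠀⠀⠀⠀⠀⠀⠀⠀
⠀⠀⠀⠀⠀⠀⠀⠀⠀⠀⠀⠀⠀⠀⠀
⠀⠀⠀⠀⠀⠂⠿⠴⣿⠴⠀⠀⠀⠀⠀
⠀⠀⠀⠀⣿⠴⠒⠿⠿⠴⠀⠀⠀⠀⠀
⠀⠀⠀⠀⠒⣿⠿⣾⣿⠒⠀⠀⠀⠀⠀
⠀⠀⠀⠀⣿⣿⠒⣿⠴⠂⠀⠀⠀⠀⠀
⠀⠀⠀⠀⣿⠴⠂⠴⠒⣿⠀⠀⠀⠀⠀
⠀⠀⠀⠀⣿⣿⠒⠒⠂⠒⠀⠀⠀⠀⠀
⠿⠿⠿⠿⠿⠿⠿⠿⠿⠿⠿⠿⠿⠿⠿
⠿⠿⠿⠿⠿⠿⠿⠿⠿⠿⠿⠿⠿⠿⠿
⠿⠿⠿⠿⠿⠿⠿⠿⠿⠿⠿⠿⠿⠿⠿
⠿⠿⠿⠿⠿⠿⠿⠿⠿⠿⠿⠿⠿⠿⠿

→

⠀⠀⠀⠀⠀⠀⠀⠀⠀⠀⠀⠀⠀⠀⠀
⠀⠀⠀⠀⠀⠀⠀⠀⠀⠀⠀⠀⠀⠀⠀
⠀⠀⠀⠀⠀⠀⠀⠀⠀⠀⠀⠀⠀⠀⠀
⠀⠀⠀⠀⠀⠀⠀⠀⠀⠀⠀⠀⠀⠀⠀
⠀⠀⠀⠀⠀⠀⠀⠀⠀⠀⠀⠀⠀⠀⠀
⠀⠀⠀⠀⠂⠿⠴⣿⠴⣿⠀⠀⠀⠀⠀
⠀⠀⠀⣿⠴⠒⠿⠿⠴⣿⠀⠀⠀⠀⠀
⠀⠀⠀⠒⣿⠿⠒⣾⠒⠂⠀⠀⠀⠀⠀
⠀⠀⠀⣿⣿⠒⣿⠴⠂⣿⠀⠀⠀⠀⠀
⠀⠀⠀⣿⠴⠂⠴⠒⣿⠂⠀⠀⠀⠀⠀
⠀⠀⠀⣿⣿⠒⠒⠂⠒⠀⠀⠀⠀⠀⠀
⠿⠿⠿⠿⠿⠿⠿⠿⠿⠿⠿⠿⠿⠿⠿
⠿⠿⠿⠿⠿⠿⠿⠿⠿⠿⠿⠿⠿⠿⠿
⠿⠿⠿⠿⠿⠿⠿⠿⠿⠿⠿⠿⠿⠿⠿
⠿⠿⠿⠿⠿⠿⠿⠿⠿⠿⠿⠿⠿⠿⠿

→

⠀⠀⠀⠀⠀⠀⠀⠀⠀⠀⠀⠀⠀⠀⠀
⠀⠀⠀⠀⠀⠀⠀⠀⠀⠀⠀⠀⠀⠀⠀
⠀⠀⠀⠀⠀⠀⠀⠀⠀⠀⠀⠀⠀⠀⠀
⠀⠀⠀⠀⠀⠀⠀⠀⠀⠀⠀⠀⠀⠀⠀
⠀⠀⠀⠀⠀⠀⠀⠀⠀⠀⠀⠀⠀⠀⠀
⠀⠀⠀⠂⠿⠴⣿⠴⣿⠒⠀⠀⠀⠀⠀
⠀⠀⣿⠴⠒⠿⠿⠴⣿⠂⠀⠀⠀⠀⠀
⠀⠀⠒⣿⠿⠒⣿⣾⠂⠿⠀⠀⠀⠀⠀
⠀⠀⣿⣿⠒⣿⠴⠂⣿⠒⠀⠀⠀⠀⠀
⠀⠀⣿⠴⠂⠴⠒⣿⠂⣿⠀⠀⠀⠀⠀
⠀⠀⣿⣿⠒⠒⠂⠒⠀⠀⠀⠀⠀⠀⠀
⠿⠿⠿⠿⠿⠿⠿⠿⠿⠿⠿⠿⠿⠿⠿
⠿⠿⠿⠿⠿⠿⠿⠿⠿⠿⠿⠿⠿⠿⠿
⠿⠿⠿⠿⠿⠿⠿⠿⠿⠿⠿⠿⠿⠿⠿
⠿⠿⠿⠿⠿⠿⠿⠿⠿⠿⠿⠿⠿⠿⠿

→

⠀⠀⠀⠀⠀⠀⠀⠀⠀⠀⠀⠀⠀⠀⠀
⠀⠀⠀⠀⠀⠀⠀⠀⠀⠀⠀⠀⠀⠀⠀
⠀⠀⠀⠀⠀⠀⠀⠀⠀⠀⠀⠀⠀⠀⠀
⠀⠀⠀⠀⠀⠀⠀⠀⠀⠀⠀⠀⠀⠀⠀
⠀⠀⠀⠀⠀⠀⠀⠀⠀⠀⠀⠀⠀⠀⠀
⠀⠀⠂⠿⠴⣿⠴⣿⠒⠒⠀⠀⠀⠀⠀
⠀⣿⠴⠒⠿⠿⠴⣿⠂⣿⠀⠀⠀⠀⠀
⠀⠒⣿⠿⠒⣿⠒⣾⠿⠂⠀⠀⠀⠀⠀
⠀⣿⣿⠒⣿⠴⠂⣿⠒⠿⠀⠀⠀⠀⠀
⠀⣿⠴⠂⠴⠒⣿⠂⣿⠒⠀⠀⠀⠀⠀
⠀⣿⣿⠒⠒⠂⠒⠀⠀⠀⠀⠀⠀⠀⠀
⠿⠿⠿⠿⠿⠿⠿⠿⠿⠿⠿⠿⠿⠿⠿
⠿⠿⠿⠿⠿⠿⠿⠿⠿⠿⠿⠿⠿⠿⠿
⠿⠿⠿⠿⠿⠿⠿⠿⠿⠿⠿⠿⠿⠿⠿
⠿⠿⠿⠿⠿⠿⠿⠿⠿⠿⠿⠿⠿⠿⠿

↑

⠀⠀⠀⠀⠀⠀⠀⠀⠀⠀⠀⠀⠀⠀⠀
⠀⠀⠀⠀⠀⠀⠀⠀⠀⠀⠀⠀⠀⠀⠀
⠀⠀⠀⠀⠀⠀⠀⠀⠀⠀⠀⠀⠀⠀⠀
⠀⠀⠀⠀⠀⠀⠀⠀⠀⠀⠀⠀⠀⠀⠀
⠀⠀⠀⠀⠀⠀⠀⠀⠀⠀⠀⠀⠀⠀⠀
⠀⠀⠀⠀⠀⠒⠒⠒⠒⠿⠀⠀⠀⠀⠀
⠀⠀⠂⠿⠴⣿⠴⣿⠒⠒⠀⠀⠀⠀⠀
⠀⣿⠴⠒⠿⠿⠴⣾⠂⣿⠀⠀⠀⠀⠀
⠀⠒⣿⠿⠒⣿⠒⠂⠿⠂⠀⠀⠀⠀⠀
⠀⣿⣿⠒⣿⠴⠂⣿⠒⠿⠀⠀⠀⠀⠀
⠀⣿⠴⠂⠴⠒⣿⠂⣿⠒⠀⠀⠀⠀⠀
⠀⣿⣿⠒⠒⠂⠒⠀⠀⠀⠀⠀⠀⠀⠀
⠿⠿⠿⠿⠿⠿⠿⠿⠿⠿⠿⠿⠿⠿⠿
⠿⠿⠿⠿⠿⠿⠿⠿⠿⠿⠿⠿⠿⠿⠿
⠿⠿⠿⠿⠿⠿⠿⠿⠿⠿⠿⠿⠿⠿⠿

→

⠀⠀⠀⠀⠀⠀⠀⠀⠀⠀⠀⠀⠀⠀⠀
⠀⠀⠀⠀⠀⠀⠀⠀⠀⠀⠀⠀⠀⠀⠀
⠀⠀⠀⠀⠀⠀⠀⠀⠀⠀⠀⠀⠀⠀⠀
⠀⠀⠀⠀⠀⠀⠀⠀⠀⠀⠀⠀⠀⠀⠀
⠀⠀⠀⠀⠀⠀⠀⠀⠀⠀⠀⠀⠀⠀⠀
⠀⠀⠀⠀⠒⠒⠒⠒⠿⠿⠀⠀⠀⠀⠀
⠀⠂⠿⠴⣿⠴⣿⠒⠒⣿⠀⠀⠀⠀⠀
⣿⠴⠒⠿⠿⠴⣿⣾⣿⠒⠀⠀⠀⠀⠀
⠒⣿⠿⠒⣿⠒⠂⠿⠂⣿⠀⠀⠀⠀⠀
⣿⣿⠒⣿⠴⠂⣿⠒⠿⠂⠀⠀⠀⠀⠀
⣿⠴⠂⠴⠒⣿⠂⣿⠒⠀⠀⠀⠀⠀⠀
⣿⣿⠒⠒⠂⠒⠀⠀⠀⠀⠀⠀⠀⠀⠀
⠿⠿⠿⠿⠿⠿⠿⠿⠿⠿⠿⠿⠿⠿⠿
⠿⠿⠿⠿⠿⠿⠿⠿⠿⠿⠿⠿⠿⠿⠿
⠿⠿⠿⠿⠿⠿⠿⠿⠿⠿⠿⠿⠿⠿⠿

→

⠀⠀⠀⠀⠀⠀⠀⠀⠀⠀⠀⠀⠀⠀⠀
⠀⠀⠀⠀⠀⠀⠀⠀⠀⠀⠀⠀⠀⠀⠀
⠀⠀⠀⠀⠀⠀⠀⠀⠀⠀⠀⠀⠀⠀⠀
⠀⠀⠀⠀⠀⠀⠀⠀⠀⠀⠀⠀⠀⠀⠀
⠀⠀⠀⠀⠀⠀⠀⠀⠀⠀⠀⠀⠀⠀⠀
⠀⠀⠀⠒⠒⠒⠒⠿⠿⠒⠀⠀⠀⠀⠀
⠂⠿⠴⣿⠴⣿⠒⠒⣿⠒⠀⠀⠀⠀⠀
⠴⠒⠿⠿⠴⣿⠂⣾⠒⠂⠀⠀⠀⠀⠀
⣿⠿⠒⣿⠒⠂⠿⠂⣿⣿⠀⠀⠀⠀⠀
⣿⠒⣿⠴⠂⣿⠒⠿⠂⠒⠀⠀⠀⠀⠀
⠴⠂⠴⠒⣿⠂⣿⠒⠀⠀⠀⠀⠀⠀⠀
⣿⠒⠒⠂⠒⠀⠀⠀⠀⠀⠀⠀⠀⠀⠀
⠿⠿⠿⠿⠿⠿⠿⠿⠿⠿⠿⠿⠿⠿⠿
⠿⠿⠿⠿⠿⠿⠿⠿⠿⠿⠿⠿⠿⠿⠿
⠿⠿⠿⠿⠿⠿⠿⠿⠿⠿⠿⠿⠿⠿⠿

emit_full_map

⠀⠀⠀⠀⠒⠒⠒⠒⠿⠿⠒
⠀⠂⠿⠴⣿⠴⣿⠒⠒⣿⠒
⣿⠴⠒⠿⠿⠴⣿⠂⣾⠒⠂
⠒⣿⠿⠒⣿⠒⠂⠿⠂⣿⣿
⣿⣿⠒⣿⠴⠂⣿⠒⠿⠂⠒
⣿⠴⠂⠴⠒⣿⠂⣿⠒⠀⠀
⣿⣿⠒⠒⠂⠒⠀⠀⠀⠀⠀

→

⠀⠀⠀⠀⠀⠀⠀⠀⠀⠀⠀⠀⠀⠀⠀
⠀⠀⠀⠀⠀⠀⠀⠀⠀⠀⠀⠀⠀⠀⠀
⠀⠀⠀⠀⠀⠀⠀⠀⠀⠀⠀⠀⠀⠀⠀
⠀⠀⠀⠀⠀⠀⠀⠀⠀⠀⠀⠀⠀⠀⠀
⠀⠀⠀⠀⠀⠀⠀⠀⠀⠀⠀⠀⠀⠀⠀
⠀⠀⠒⠒⠒⠒⠿⠿⠒⠒⠀⠀⠀⠀⠀
⠿⠴⣿⠴⣿⠒⠒⣿⠒⠒⠀⠀⠀⠀⠀
⠒⠿⠿⠴⣿⠂⣿⣾⠂⠂⠀⠀⠀⠀⠀
⠿⠒⣿⠒⠂⠿⠂⣿⣿⣿⠀⠀⠀⠀⠀
⠒⣿⠴⠂⣿⠒⠿⠂⠒⠒⠀⠀⠀⠀⠀
⠂⠴⠒⣿⠂⣿⠒⠀⠀⠀⠀⠀⠀⠀⠀
⠒⠒⠂⠒⠀⠀⠀⠀⠀⠀⠀⠀⠀⠀⠀
⠿⠿⠿⠿⠿⠿⠿⠿⠿⠿⠿⠿⠿⠿⠿
⠿⠿⠿⠿⠿⠿⠿⠿⠿⠿⠿⠿⠿⠿⠿
⠿⠿⠿⠿⠿⠿⠿⠿⠿⠿⠿⠿⠿⠿⠿

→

⠀⠀⠀⠀⠀⠀⠀⠀⠀⠀⠀⠀⠀⠀⠀
⠀⠀⠀⠀⠀⠀⠀⠀⠀⠀⠀⠀⠀⠀⠀
⠀⠀⠀⠀⠀⠀⠀⠀⠀⠀⠀⠀⠀⠀⠀
⠀⠀⠀⠀⠀⠀⠀⠀⠀⠀⠀⠀⠀⠀⠀
⠀⠀⠀⠀⠀⠀⠀⠀⠀⠀⠀⠀⠀⠀⠀
⠀⠒⠒⠒⠒⠿⠿⠒⠒⠒⠀⠀⠀⠀⠀
⠴⣿⠴⣿⠒⠒⣿⠒⠒⠒⠀⠀⠀⠀⠀
⠿⠿⠴⣿⠂⣿⠒⣾⠂⠒⠀⠀⠀⠀⠀
⠒⣿⠒⠂⠿⠂⣿⣿⣿⠂⠀⠀⠀⠀⠀
⣿⠴⠂⣿⠒⠿⠂⠒⠒⠒⠀⠀⠀⠀⠀
⠴⠒⣿⠂⣿⠒⠀⠀⠀⠀⠀⠀⠀⠀⠀
⠒⠂⠒⠀⠀⠀⠀⠀⠀⠀⠀⠀⠀⠀⠀
⠿⠿⠿⠿⠿⠿⠿⠿⠿⠿⠿⠿⠿⠿⠿
⠿⠿⠿⠿⠿⠿⠿⠿⠿⠿⠿⠿⠿⠿⠿
⠿⠿⠿⠿⠿⠿⠿⠿⠿⠿⠿⠿⠿⠿⠿

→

⠀⠀⠀⠀⠀⠀⠀⠀⠀⠀⠀⠀⠀⠀⠀
⠀⠀⠀⠀⠀⠀⠀⠀⠀⠀⠀⠀⠀⠀⠀
⠀⠀⠀⠀⠀⠀⠀⠀⠀⠀⠀⠀⠀⠀⠀
⠀⠀⠀⠀⠀⠀⠀⠀⠀⠀⠀⠀⠀⠀⠀
⠀⠀⠀⠀⠀⠀⠀⠀⠀⠀⠀⠀⠀⠀⠀
⠒⠒⠒⠒⠿⠿⠒⠒⠒⣿⠀⠀⠀⠀⠀
⣿⠴⣿⠒⠒⣿⠒⠒⠒⠒⠀⠀⠀⠀⠀
⠿⠴⣿⠂⣿⠒⠂⣾⠒⠒⠀⠀⠀⠀⠀
⣿⠒⠂⠿⠂⣿⣿⣿⠂⠿⠀⠀⠀⠀⠀
⠴⠂⣿⠒⠿⠂⠒⠒⠒⠿⠀⠀⠀⠀⠀
⠒⣿⠂⣿⠒⠀⠀⠀⠀⠀⠀⠀⠀⠀⠀
⠂⠒⠀⠀⠀⠀⠀⠀⠀⠀⠀⠀⠀⠀⠀
⠿⠿⠿⠿⠿⠿⠿⠿⠿⠿⠿⠿⠿⠿⠿
⠿⠿⠿⠿⠿⠿⠿⠿⠿⠿⠿⠿⠿⠿⠿
⠿⠿⠿⠿⠿⠿⠿⠿⠿⠿⠿⠿⠿⠿⠿

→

⠀⠀⠀⠀⠀⠀⠀⠀⠀⠀⠀⠀⠀⠀⠀
⠀⠀⠀⠀⠀⠀⠀⠀⠀⠀⠀⠀⠀⠀⠀
⠀⠀⠀⠀⠀⠀⠀⠀⠀⠀⠀⠀⠀⠀⠀
⠀⠀⠀⠀⠀⠀⠀⠀⠀⠀⠀⠀⠀⠀⠀
⠀⠀⠀⠀⠀⠀⠀⠀⠀⠀⠀⠀⠀⠀⠀
⠒⠒⠒⠿⠿⠒⠒⠒⣿⠒⠀⠀⠀⠀⠀
⠴⣿⠒⠒⣿⠒⠒⠒⠒⠂⠀⠀⠀⠀⠀
⠴⣿⠂⣿⠒⠂⠂⣾⠒⣿⠀⠀⠀⠀⠀
⠒⠂⠿⠂⣿⣿⣿⠂⠿⠂⠀⠀⠀⠀⠀
⠂⣿⠒⠿⠂⠒⠒⠒⠿⠒⠀⠀⠀⠀⠀
⣿⠂⣿⠒⠀⠀⠀⠀⠀⠀⠀⠀⠀⠀⠀
⠒⠀⠀⠀⠀⠀⠀⠀⠀⠀⠀⠀⠀⠀⠀
⠿⠿⠿⠿⠿⠿⠿⠿⠿⠿⠿⠿⠿⠿⠿
⠿⠿⠿⠿⠿⠿⠿⠿⠿⠿⠿⠿⠿⠿⠿
⠿⠿⠿⠿⠿⠿⠿⠿⠿⠿⠿⠿⠿⠿⠿

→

⠀⠀⠀⠀⠀⠀⠀⠀⠀⠀⠀⠀⠀⠀⠀
⠀⠀⠀⠀⠀⠀⠀⠀⠀⠀⠀⠀⠀⠀⠀
⠀⠀⠀⠀⠀⠀⠀⠀⠀⠀⠀⠀⠀⠀⠀
⠀⠀⠀⠀⠀⠀⠀⠀⠀⠀⠀⠀⠀⠀⠀
⠀⠀⠀⠀⠀⠀⠀⠀⠀⠀⠀⠀⠀⠀⠀
⠒⠒⠿⠿⠒⠒⠒⣿⠒⠒⠀⠀⠀⠀⠀
⣿⠒⠒⣿⠒⠒⠒⠒⠂⣿⠀⠀⠀⠀⠀
⣿⠂⣿⠒⠂⠂⠒⣾⣿⠒⠀⠀⠀⠀⠀
⠂⠿⠂⣿⣿⣿⠂⠿⠂⠒⠀⠀⠀⠀⠀
⣿⠒⠿⠂⠒⠒⠒⠿⠒⠂⠀⠀⠀⠀⠀
⠂⣿⠒⠀⠀⠀⠀⠀⠀⠀⠀⠀⠀⠀⠀
⠀⠀⠀⠀⠀⠀⠀⠀⠀⠀⠀⠀⠀⠀⠀
⠿⠿⠿⠿⠿⠿⠿⠿⠿⠿⠿⠿⠿⠿⠿
⠿⠿⠿⠿⠿⠿⠿⠿⠿⠿⠿⠿⠿⠿⠿
⠿⠿⠿⠿⠿⠿⠿⠿⠿⠿⠿⠿⠿⠿⠿

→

⠀⠀⠀⠀⠀⠀⠀⠀⠀⠀⠀⠀⠀⠀⠀
⠀⠀⠀⠀⠀⠀⠀⠀⠀⠀⠀⠀⠀⠀⠀
⠀⠀⠀⠀⠀⠀⠀⠀⠀⠀⠀⠀⠀⠀⠀
⠀⠀⠀⠀⠀⠀⠀⠀⠀⠀⠀⠀⠀⠀⠀
⠀⠀⠀⠀⠀⠀⠀⠀⠀⠀⠀⠀⠀⠀⠀
⠒⠿⠿⠒⠒⠒⣿⠒⠒⣿⠀⠀⠀⠀⠀
⠒⠒⣿⠒⠒⠒⠒⠂⣿⠒⠀⠀⠀⠀⠀
⠂⣿⠒⠂⠂⠒⠒⣾⠒⠒⠀⠀⠀⠀⠀
⠿⠂⣿⣿⣿⠂⠿⠂⠒⣿⠀⠀⠀⠀⠀
⠒⠿⠂⠒⠒⠒⠿⠒⠂⠒⠀⠀⠀⠀⠀
⣿⠒⠀⠀⠀⠀⠀⠀⠀⠀⠀⠀⠀⠀⠀
⠀⠀⠀⠀⠀⠀⠀⠀⠀⠀⠀⠀⠀⠀⠀
⠿⠿⠿⠿⠿⠿⠿⠿⠿⠿⠿⠿⠿⠿⠿
⠿⠿⠿⠿⠿⠿⠿⠿⠿⠿⠿⠿⠿⠿⠿
⠿⠿⠿⠿⠿⠿⠿⠿⠿⠿⠿⠿⠿⠿⠿

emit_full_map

⠀⠀⠀⠀⠒⠒⠒⠒⠿⠿⠒⠒⠒⣿⠒⠒⣿
⠀⠂⠿⠴⣿⠴⣿⠒⠒⣿⠒⠒⠒⠒⠂⣿⠒
⣿⠴⠒⠿⠿⠴⣿⠂⣿⠒⠂⠂⠒⠒⣾⠒⠒
⠒⣿⠿⠒⣿⠒⠂⠿⠂⣿⣿⣿⠂⠿⠂⠒⣿
⣿⣿⠒⣿⠴⠂⣿⠒⠿⠂⠒⠒⠒⠿⠒⠂⠒
⣿⠴⠂⠴⠒⣿⠂⣿⠒⠀⠀⠀⠀⠀⠀⠀⠀
⣿⣿⠒⠒⠂⠒⠀⠀⠀⠀⠀⠀⠀⠀⠀⠀⠀


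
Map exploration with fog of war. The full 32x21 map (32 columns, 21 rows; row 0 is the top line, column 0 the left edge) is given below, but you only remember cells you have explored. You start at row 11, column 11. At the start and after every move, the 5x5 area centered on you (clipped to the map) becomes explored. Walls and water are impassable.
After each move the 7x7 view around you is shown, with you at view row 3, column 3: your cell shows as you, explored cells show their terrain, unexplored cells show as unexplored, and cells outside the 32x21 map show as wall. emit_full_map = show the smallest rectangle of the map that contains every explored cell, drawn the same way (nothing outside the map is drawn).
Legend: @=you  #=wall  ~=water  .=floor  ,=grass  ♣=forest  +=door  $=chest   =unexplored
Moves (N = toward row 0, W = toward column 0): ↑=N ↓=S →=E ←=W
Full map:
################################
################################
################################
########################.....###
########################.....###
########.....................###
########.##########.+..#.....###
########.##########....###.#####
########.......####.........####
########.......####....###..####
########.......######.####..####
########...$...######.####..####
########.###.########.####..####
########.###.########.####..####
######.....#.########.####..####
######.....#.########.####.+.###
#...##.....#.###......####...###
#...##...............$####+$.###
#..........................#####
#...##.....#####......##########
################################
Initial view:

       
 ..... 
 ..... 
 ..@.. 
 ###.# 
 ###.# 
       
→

       
...... 
...... 
..$@.. 
###.## 
###.## 
       

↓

...... 
...... 
..$... 
###@## 
###.## 
 .#.## 
       

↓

...... 
..$... 
###.## 
###@## 
 .#.## 
 .#.## 
       

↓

..$... 
###.## 
###.## 
 .#@## 
 .#.## 
 .#.## 
       

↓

###.## 
###.## 
 .#.## 
 .#@## 
 .#.## 
 ..... 
       

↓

###.## 
 .#.## 
 .#.## 
 .#@## 
 ..... 
 ..... 
       

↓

 .#.## 
 .#.## 
 .#.## 
 ..@.. 
 ..... 
 .#### 
       

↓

 .#.## 
 .#.## 
 ..... 
 ..@.. 
 .#### 
 ##### 
#######

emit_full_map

......
......
..$...
###.##
###.##
 .#.##
 .#.##
 .#.##
 .....
 ..@..
 .####
 #####

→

.#.##  
.#.### 
...... 
...@.. 
.##### 
###### 
#######

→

#.##   
#.###. 
...... 
...@.. 
#####. 
###### 
#######

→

.##    
.###.. 
...... 
...@.. 
####.. 
###### 
#######

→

##     
###... 
...... 
...@.. 
###... 
###### 
#######

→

#      
##.... 
...... 
...@.. 
##.... 
###### 
#######

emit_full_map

......     
......     
..$...     
###.##     
###.##     
 .#.##     
 .#.##     
 .#.###....
 ..........
 .......@..
 .#####....
 ##########

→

       
#..... 
...... 
...@.. 
#..... 
###### 
#######

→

       
...... 
.....$ 
...@.. 
...... 
###### 
#######

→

       
.....# 
....$# 
...@.. 
.....# 
###### 
#######

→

       
....## 
...$## 
...@.. 
....## 
###### 
#######

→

       
...### 
..$### 
...@.. 
...### 
###### 
#######

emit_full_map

......          
......          
..$...          
###.##          
###.##          
 .#.##          
 .#.##          
 .#.###......###
 ...........$###
 ............@..
 .#####......###
 ###############

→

       
..#### 
.$#### 
...@.. 
..#### 
###### 
#######

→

       
.####. 
$####+ 
...@.. 
.##### 
###### 
#######

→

       
####.. 
####+$ 
...@.# 
###### 
###### 
#######

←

       
.####..
$####+$
...@..#
.######
#######
#######

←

       
..####.
.$####+
...@...
..#####
#######
#######

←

       
...####
..$####
...@...
...####
#######
#######

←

       
....###
...$###
...@...
....###
#######
#######

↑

       
 ##.## 
....###
...@###
.......
....###
#######

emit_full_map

......             
......             
..$...             
###.##             
###.##             
 .#.##             
 .#.##    ##.##    
 .#.###......####..
 ...........@####+$
 .................#
 .#####......######
 ##################

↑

       
 ##.## 
 ##.## 
...@###
...$###
.......
....###

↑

       
 ##.## 
 ##.## 
 ##@## 
....###
...$###
.......

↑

       
 ##.## 
 ##.## 
 ##@## 
 ##.## 
....###
...$###

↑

       
 ##.## 
 ##.## 
 ##@## 
 ##.## 
 ##.## 
....###

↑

       
 ##.## 
 ##.## 
 ##@## 
 ##.## 
 ##.## 
 ##.## 

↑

       
 ....# 
 ##.## 
 ##@## 
 ##.## 
 ##.## 
 ##.## 

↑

       
 ..... 
 ....# 
 ##@## 
 ##.## 
 ##.## 
 ##.## 

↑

       
 ....# 
 ..... 
 ..@.# 
 ##.## 
 ##.## 
 ##.## 

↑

       
 .+..# 
 ....# 
 ..@.. 
 ....# 
 ##.## 
 ##.## 

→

       
.+..#. 
....## 
...@.. 
....## 
##.### 
##.##  

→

       
+..#.. 
...### 
...@.. 
...### 
#.#### 
#.##   

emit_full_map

          .+..#..  
          ....###  
          ....@..  
......    ....###  
......    ##.####  
..$...    ##.##    
###.##    ##.##    
###.##    ##.##    
 .#.##    ##.##    
 .#.##    ##.##    
 .#.###......####..
 ...........$####+$
 .................#
 .#####......######
 ##################


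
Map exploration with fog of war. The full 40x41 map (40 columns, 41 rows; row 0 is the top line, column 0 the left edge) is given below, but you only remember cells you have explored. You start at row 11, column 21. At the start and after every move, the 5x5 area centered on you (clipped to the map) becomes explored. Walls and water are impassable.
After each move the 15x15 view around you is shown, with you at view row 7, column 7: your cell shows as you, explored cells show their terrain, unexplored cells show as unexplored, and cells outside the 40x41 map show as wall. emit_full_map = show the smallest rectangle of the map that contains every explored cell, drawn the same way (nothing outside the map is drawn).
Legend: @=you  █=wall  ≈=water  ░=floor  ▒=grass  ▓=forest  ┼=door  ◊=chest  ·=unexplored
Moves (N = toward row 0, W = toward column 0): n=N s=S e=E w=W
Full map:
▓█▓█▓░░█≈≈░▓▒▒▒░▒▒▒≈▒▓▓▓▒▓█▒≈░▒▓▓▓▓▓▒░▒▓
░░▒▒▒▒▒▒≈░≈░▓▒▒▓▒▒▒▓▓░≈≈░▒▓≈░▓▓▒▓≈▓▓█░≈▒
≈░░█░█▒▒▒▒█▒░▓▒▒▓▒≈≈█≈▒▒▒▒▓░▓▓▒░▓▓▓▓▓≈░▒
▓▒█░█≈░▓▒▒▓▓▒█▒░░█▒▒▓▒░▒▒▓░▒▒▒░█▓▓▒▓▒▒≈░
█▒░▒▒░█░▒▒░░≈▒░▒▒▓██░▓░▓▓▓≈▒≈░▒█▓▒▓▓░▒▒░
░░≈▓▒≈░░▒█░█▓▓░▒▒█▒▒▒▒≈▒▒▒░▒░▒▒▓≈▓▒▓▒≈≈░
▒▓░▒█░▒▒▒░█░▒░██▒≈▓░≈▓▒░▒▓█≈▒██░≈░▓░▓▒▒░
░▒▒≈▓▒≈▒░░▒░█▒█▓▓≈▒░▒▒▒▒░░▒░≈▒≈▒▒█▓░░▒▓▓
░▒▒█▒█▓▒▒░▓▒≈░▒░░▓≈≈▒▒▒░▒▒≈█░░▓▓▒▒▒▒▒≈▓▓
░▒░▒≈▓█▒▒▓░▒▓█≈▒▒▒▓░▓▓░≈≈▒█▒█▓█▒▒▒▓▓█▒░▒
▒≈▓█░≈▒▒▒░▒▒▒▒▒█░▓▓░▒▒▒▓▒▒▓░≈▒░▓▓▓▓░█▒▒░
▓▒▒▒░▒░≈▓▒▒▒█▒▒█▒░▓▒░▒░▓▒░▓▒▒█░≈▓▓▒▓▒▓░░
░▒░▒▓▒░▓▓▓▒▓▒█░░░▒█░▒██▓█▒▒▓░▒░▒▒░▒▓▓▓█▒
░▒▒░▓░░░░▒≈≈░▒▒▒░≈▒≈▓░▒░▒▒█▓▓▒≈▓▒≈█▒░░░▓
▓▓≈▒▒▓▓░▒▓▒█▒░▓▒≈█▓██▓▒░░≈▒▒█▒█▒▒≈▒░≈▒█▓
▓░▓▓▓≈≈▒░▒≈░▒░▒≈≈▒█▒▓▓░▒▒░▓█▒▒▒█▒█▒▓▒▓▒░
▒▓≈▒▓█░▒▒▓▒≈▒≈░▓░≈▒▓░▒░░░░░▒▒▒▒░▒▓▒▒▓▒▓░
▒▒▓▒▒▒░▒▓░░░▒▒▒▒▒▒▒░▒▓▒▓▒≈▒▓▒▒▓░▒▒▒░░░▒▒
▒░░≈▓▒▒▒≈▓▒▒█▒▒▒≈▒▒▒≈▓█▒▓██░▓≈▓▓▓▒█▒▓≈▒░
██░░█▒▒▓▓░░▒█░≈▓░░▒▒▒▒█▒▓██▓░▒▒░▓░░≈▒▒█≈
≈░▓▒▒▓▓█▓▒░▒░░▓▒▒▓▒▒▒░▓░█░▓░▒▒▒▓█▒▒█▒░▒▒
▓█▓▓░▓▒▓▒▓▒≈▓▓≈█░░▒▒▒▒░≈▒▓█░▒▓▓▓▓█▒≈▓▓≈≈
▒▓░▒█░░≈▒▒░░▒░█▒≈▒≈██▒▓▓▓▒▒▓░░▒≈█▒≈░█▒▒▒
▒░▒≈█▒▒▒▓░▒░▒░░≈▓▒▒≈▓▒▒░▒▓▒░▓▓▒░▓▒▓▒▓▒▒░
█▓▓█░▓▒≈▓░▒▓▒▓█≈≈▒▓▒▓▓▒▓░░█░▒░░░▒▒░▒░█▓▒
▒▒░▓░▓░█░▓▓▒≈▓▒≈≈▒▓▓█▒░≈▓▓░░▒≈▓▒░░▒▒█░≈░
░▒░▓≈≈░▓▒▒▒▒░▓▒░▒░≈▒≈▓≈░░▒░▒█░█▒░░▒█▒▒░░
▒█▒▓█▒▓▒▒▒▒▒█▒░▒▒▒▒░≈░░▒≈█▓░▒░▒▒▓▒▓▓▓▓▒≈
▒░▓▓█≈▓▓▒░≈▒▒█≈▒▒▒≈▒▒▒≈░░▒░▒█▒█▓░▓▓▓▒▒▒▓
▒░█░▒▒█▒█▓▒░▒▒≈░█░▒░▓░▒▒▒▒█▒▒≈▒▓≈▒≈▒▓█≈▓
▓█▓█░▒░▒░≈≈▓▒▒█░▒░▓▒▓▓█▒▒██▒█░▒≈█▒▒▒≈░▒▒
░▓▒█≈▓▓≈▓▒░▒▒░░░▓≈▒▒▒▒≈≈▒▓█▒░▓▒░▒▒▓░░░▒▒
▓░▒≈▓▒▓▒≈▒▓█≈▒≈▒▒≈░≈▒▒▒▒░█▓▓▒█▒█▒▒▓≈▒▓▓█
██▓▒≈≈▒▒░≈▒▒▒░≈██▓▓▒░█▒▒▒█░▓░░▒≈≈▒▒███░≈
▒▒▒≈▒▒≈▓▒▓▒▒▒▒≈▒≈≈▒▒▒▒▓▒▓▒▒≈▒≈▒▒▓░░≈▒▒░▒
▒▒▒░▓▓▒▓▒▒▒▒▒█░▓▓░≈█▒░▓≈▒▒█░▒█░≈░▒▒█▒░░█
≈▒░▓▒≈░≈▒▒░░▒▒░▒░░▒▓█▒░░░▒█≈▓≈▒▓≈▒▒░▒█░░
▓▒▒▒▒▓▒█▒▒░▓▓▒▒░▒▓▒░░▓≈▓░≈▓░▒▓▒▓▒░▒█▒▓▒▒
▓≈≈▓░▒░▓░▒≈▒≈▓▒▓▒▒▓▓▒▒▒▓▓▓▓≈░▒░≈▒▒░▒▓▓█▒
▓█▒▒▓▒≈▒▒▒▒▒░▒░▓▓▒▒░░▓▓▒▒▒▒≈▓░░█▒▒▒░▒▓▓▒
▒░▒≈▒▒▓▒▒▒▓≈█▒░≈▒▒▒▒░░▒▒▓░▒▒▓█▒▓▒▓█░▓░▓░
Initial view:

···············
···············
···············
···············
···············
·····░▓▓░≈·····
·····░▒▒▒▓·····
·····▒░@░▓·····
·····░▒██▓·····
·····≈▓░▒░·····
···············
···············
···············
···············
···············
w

···············
···············
···············
···············
···············
·····▓░▓▓░≈····
·····▓░▒▒▒▓····
·····▓▒@▒░▓····
·····█░▒██▓····
·····▒≈▓░▒░····
···············
···············
···············
···············
···············

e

···············
···············
···············
···············
···············
····▓░▓▓░≈·····
····▓░▒▒▒▓·····
····▓▒░@░▓·····
····█░▒██▓·····
····▒≈▓░▒░·····
···············
···············
···············
···············
···············

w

···············
···············
···············
···············
···············
·····▓░▓▓░≈····
·····▓░▒▒▒▓····
·····▓▒@▒░▓····
·····█░▒██▓····
·····▒≈▓░▒░····
···············
···············
···············
···············
···············

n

···············
···············
···············
···············
···············
·····≈≈▒▒▒·····
·····▓░▓▓░≈····
·····▓░@▒▒▓····
·····▓▒░▒░▓····
·····█░▒██▓····
·····▒≈▓░▒░····
···············
···············
···············
···············

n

···············
···············
···············
···············
···············
·····▒░▒▒▒·····
·····≈≈▒▒▒·····
·····▓░@▓░≈····
·····▓░▒▒▒▓····
·····▓▒░▒░▓····
·····█░▒██▓····
·····▒≈▓░▒░····
···············
···············
···············

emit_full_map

▒░▒▒▒·
≈≈▒▒▒·
▓░@▓░≈
▓░▒▒▒▓
▓▒░▒░▓
█░▒██▓
▒≈▓░▒░

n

···············
···············
···············
···············
···············
·····▓░≈▓▒·····
·····▒░▒▒▒·····
·····≈≈@▒▒·····
·····▓░▓▓░≈····
·····▓░▒▒▒▓····
·····▓▒░▒░▓····
·····█░▒██▓····
·····▒≈▓░▒░····
···············
···············

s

···············
···············
···············
···············
·····▓░≈▓▒·····
·····▒░▒▒▒·····
·····≈≈▒▒▒·····
·····▓░@▓░≈····
·····▓░▒▒▒▓····
·····▓▒░▒░▓····
·····█░▒██▓····
·····▒≈▓░▒░····
···············
···············
···············

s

···············
···············
···············
·····▓░≈▓▒·····
·····▒░▒▒▒·····
·····≈≈▒▒▒·····
·····▓░▓▓░≈····
·····▓░@▒▒▓····
·····▓▒░▒░▓····
·····█░▒██▓····
·····▒≈▓░▒░····
···············
···············
···············
···············

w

···············
···············
···············
······▓░≈▓▒····
······▒░▒▒▒····
·····▓≈≈▒▒▒····
·····▒▓░▓▓░≈···
·····▓▓@▒▒▒▓···
·····░▓▒░▒░▓···
·····▒█░▒██▓···
······▒≈▓░▒░···
···············
···············
···············
···············

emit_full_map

·▓░≈▓▒·
·▒░▒▒▒·
▓≈≈▒▒▒·
▒▓░▓▓░≈
▓▓@▒▒▒▓
░▓▒░▒░▓
▒█░▒██▓
·▒≈▓░▒░

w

···············
···············
···············
·······▓░≈▓▒···
·······▒░▒▒▒···
·····░▓≈≈▒▒▒···
·····▒▒▓░▓▓░≈··
·····░▓@░▒▒▒▓··
·····▒░▓▒░▒░▓··
·····░▒█░▒██▓··
·······▒≈▓░▒░··
···············
···············
···············
···············

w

···············
···············
···············
········▓░≈▓▒··
········▒░▒▒▒··
·····░░▓≈≈▒▒▒··
·····▒▒▒▓░▓▓░≈·
·····█░@▓░▒▒▒▓·
·····█▒░▓▒░▒░▓·
·····░░▒█░▒██▓·
········▒≈▓░▒░·
···············
···············
···············
···············

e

···············
···············
···············
·······▓░≈▓▒···
·······▒░▒▒▒···
····░░▓≈≈▒▒▒···
····▒▒▒▓░▓▓░≈··
····█░▓@░▒▒▒▓··
····█▒░▓▒░▒░▓··
····░░▒█░▒██▓··
·······▒≈▓░▒░··
···············
···············
···············
···············

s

···············
···············
·······▓░≈▓▒···
·······▒░▒▒▒···
····░░▓≈≈▒▒▒···
····▒▒▒▓░▓▓░≈··
····█░▓▓░▒▒▒▓··
····█▒░@▒░▒░▓··
····░░▒█░▒██▓··
·····░≈▒≈▓░▒░··
···············
···············
···············
···············
···············

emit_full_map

···▓░≈▓▒·
···▒░▒▒▒·
░░▓≈≈▒▒▒·
▒▒▒▓░▓▓░≈
█░▓▓░▒▒▒▓
█▒░@▒░▒░▓
░░▒█░▒██▓
·░≈▒≈▓░▒░


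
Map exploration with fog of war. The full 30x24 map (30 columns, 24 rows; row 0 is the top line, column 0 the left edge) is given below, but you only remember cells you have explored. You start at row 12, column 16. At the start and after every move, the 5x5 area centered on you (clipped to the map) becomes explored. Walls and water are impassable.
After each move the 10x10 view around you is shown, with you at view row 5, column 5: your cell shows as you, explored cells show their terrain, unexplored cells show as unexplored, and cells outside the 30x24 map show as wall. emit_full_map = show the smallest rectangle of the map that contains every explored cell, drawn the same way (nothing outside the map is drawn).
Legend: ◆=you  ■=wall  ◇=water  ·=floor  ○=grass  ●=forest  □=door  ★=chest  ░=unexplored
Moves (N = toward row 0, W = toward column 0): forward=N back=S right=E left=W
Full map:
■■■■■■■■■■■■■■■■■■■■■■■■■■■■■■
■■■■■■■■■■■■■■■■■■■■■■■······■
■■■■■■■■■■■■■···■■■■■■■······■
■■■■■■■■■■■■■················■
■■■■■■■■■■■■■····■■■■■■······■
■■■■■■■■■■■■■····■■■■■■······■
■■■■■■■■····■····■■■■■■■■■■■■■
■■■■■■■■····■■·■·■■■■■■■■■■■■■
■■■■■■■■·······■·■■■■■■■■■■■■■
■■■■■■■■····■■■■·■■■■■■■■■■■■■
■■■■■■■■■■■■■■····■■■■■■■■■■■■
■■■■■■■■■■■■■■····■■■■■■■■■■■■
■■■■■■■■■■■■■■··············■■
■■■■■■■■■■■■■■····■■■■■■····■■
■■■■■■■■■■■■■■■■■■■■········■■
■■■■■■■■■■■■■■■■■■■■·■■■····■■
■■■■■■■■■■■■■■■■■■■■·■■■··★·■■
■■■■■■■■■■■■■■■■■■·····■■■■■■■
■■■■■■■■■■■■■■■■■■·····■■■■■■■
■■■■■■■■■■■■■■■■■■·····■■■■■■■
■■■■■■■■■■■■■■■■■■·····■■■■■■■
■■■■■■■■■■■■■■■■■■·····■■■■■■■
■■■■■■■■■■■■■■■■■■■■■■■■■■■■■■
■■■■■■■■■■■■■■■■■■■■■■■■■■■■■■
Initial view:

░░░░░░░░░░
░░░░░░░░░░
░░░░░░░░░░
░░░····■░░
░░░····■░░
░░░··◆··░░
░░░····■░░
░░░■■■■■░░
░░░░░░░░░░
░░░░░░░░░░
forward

░░░░░░░░░░
░░░░░░░░░░
░░░░░░░░░░
░░░■■·■■░░
░░░····■░░
░░░··◆·■░░
░░░·····░░
░░░····■░░
░░░■■■■■░░
░░░░░░░░░░

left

░░░░░░░░░░
░░░░░░░░░░
░░░░░░░░░░
░░░■■■·■■░
░░░■····■░
░░░■·◆··■░
░░░■·····░
░░░■····■░
░░░░■■■■■░
░░░░░░░░░░

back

░░░░░░░░░░
░░░░░░░░░░
░░░■■■·■■░
░░░■····■░
░░░■····■░
░░░■·◆···░
░░░■····■░
░░░■■■■■■░
░░░░░░░░░░
░░░░░░░░░░

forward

░░░░░░░░░░
░░░░░░░░░░
░░░░░░░░░░
░░░■■■·■■░
░░░■····■░
░░░■·◆··■░
░░░■·····░
░░░■····■░
░░░■■■■■■░
░░░░░░░░░░

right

░░░░░░░░░░
░░░░░░░░░░
░░░░░░░░░░
░░■■■·■■░░
░░■····■░░
░░■··◆·■░░
░░■·····░░
░░■····■░░
░░■■■■■■░░
░░░░░░░░░░

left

░░░░░░░░░░
░░░░░░░░░░
░░░░░░░░░░
░░░■■■·■■░
░░░■····■░
░░░■·◆··■░
░░░■·····░
░░░■····■░
░░░■■■■■■░
░░░░░░░░░░

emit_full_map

■■■·■■
■····■
■·◆··■
■·····
■····■
■■■■■■

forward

░░░░░░░░░░
░░░░░░░░░░
░░░░░░░░░░
░░░··■·■░░
░░░■■■·■■░
░░░■·◆··■░
░░░■····■░
░░░■·····░
░░░■····■░
░░░■■■■■■░

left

░░░░░░░░░░
░░░░░░░░░░
░░░░░░░░░░
░░░···■·■░
░░░■■■■·■■
░░░■■◆···■
░░░■■····■
░░░■■·····
░░░░■····■
░░░░■■■■■■

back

░░░░░░░░░░
░░░░░░░░░░
░░░···■·■░
░░░■■■■·■■
░░░■■····■
░░░■■◆···■
░░░■■·····
░░░■■····■
░░░░■■■■■■
░░░░░░░░░░

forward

░░░░░░░░░░
░░░░░░░░░░
░░░░░░░░░░
░░░···■·■░
░░░■■■■·■■
░░░■■◆···■
░░░■■····■
░░░■■·····
░░░■■····■
░░░░■■■■■■

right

░░░░░░░░░░
░░░░░░░░░░
░░░░░░░░░░
░░···■·■░░
░░■■■■·■■░
░░■■·◆··■░
░░■■····■░
░░■■·····░
░░■■····■░
░░░■■■■■■░

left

░░░░░░░░░░
░░░░░░░░░░
░░░░░░░░░░
░░░···■·■░
░░░■■■■·■■
░░░■■◆···■
░░░■■····■
░░░■■·····
░░░■■····■
░░░░■■■■■■

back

░░░░░░░░░░
░░░░░░░░░░
░░░···■·■░
░░░■■■■·■■
░░░■■····■
░░░■■◆···■
░░░■■·····
░░░■■····■
░░░░■■■■■■
░░░░░░░░░░

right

░░░░░░░░░░
░░░░░░░░░░
░░···■·■░░
░░■■■■·■■░
░░■■····■░
░░■■·◆··■░
░░■■·····░
░░■■····■░
░░░■■■■■■░
░░░░░░░░░░

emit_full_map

···■·■░
■■■■·■■
■■····■
■■·◆··■
■■·····
■■····■
░■■■■■■

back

░░░░░░░░░░
░░···■·■░░
░░■■■■·■■░
░░■■····■░
░░■■····■░
░░■■·◆···░
░░■■····■░
░░░■■■■■■░
░░░░░░░░░░
░░░░░░░░░░

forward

░░░░░░░░░░
░░░░░░░░░░
░░···■·■░░
░░■■■■·■■░
░░■■····■░
░░■■·◆··■░
░░■■·····░
░░■■····■░
░░░■■■■■■░
░░░░░░░░░░

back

░░░░░░░░░░
░░···■·■░░
░░■■■■·■■░
░░■■····■░
░░■■····■░
░░■■·◆···░
░░■■····■░
░░░■■■■■■░
░░░░░░░░░░
░░░░░░░░░░

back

░░···■·■░░
░░■■■■·■■░
░░■■····■░
░░■■····■░
░░■■·····░
░░■■·◆··■░
░░░■■■■■■░
░░░■■■■■░░
░░░░░░░░░░
░░░░░░░░░░

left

░░░···■·■░
░░░■■■■·■■
░░░■■····■
░░░■■····■
░░░■■·····
░░░■■◆···■
░░░■■■■■■■
░░░■■■■■■░
░░░░░░░░░░
░░░░░░░░░░

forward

░░░░░░░░░░
░░░···■·■░
░░░■■■■·■■
░░░■■····■
░░░■■····■
░░░■■◆····
░░░■■····■
░░░■■■■■■■
░░░■■■■■■░
░░░░░░░░░░

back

░░░···■·■░
░░░■■■■·■■
░░░■■····■
░░░■■····■
░░░■■·····
░░░■■◆···■
░░░■■■■■■■
░░░■■■■■■░
░░░░░░░░░░
░░░░░░░░░░

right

░░···■·■░░
░░■■■■·■■░
░░■■····■░
░░■■····■░
░░■■·····░
░░■■·◆··■░
░░■■■■■■■░
░░■■■■■■░░
░░░░░░░░░░
░░░░░░░░░░

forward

░░░░░░░░░░
░░···■·■░░
░░■■■■·■■░
░░■■····■░
░░■■····■░
░░■■·◆···░
░░■■····■░
░░■■■■■■■░
░░■■■■■■░░
░░░░░░░░░░

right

░░░░░░░░░░
░···■·■░░░
░■■■■·■■░░
░■■····■░░
░■■····■░░
░■■··◆··░░
░■■····■░░
░■■■■■■■░░
░■■■■■■░░░
░░░░░░░░░░

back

░···■·■░░░
░■■■■·■■░░
░■■····■░░
░■■····■░░
░■■·····░░
░■■··◆·■░░
░■■■■■■■░░
░■■■■■■■░░
░░░░░░░░░░
░░░░░░░░░░

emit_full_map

···■·■░
■■■■·■■
■■····■
■■····■
■■·····
■■··◆·■
■■■■■■■
■■■■■■■

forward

░░░░░░░░░░
░···■·■░░░
░■■■■·■■░░
░■■····■░░
░■■····■░░
░■■··◆··░░
░■■····■░░
░■■■■■■■░░
░■■■■■■■░░
░░░░░░░░░░

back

░···■·■░░░
░■■■■·■■░░
░■■····■░░
░■■····■░░
░■■·····░░
░■■··◆·■░░
░■■■■■■■░░
░■■■■■■■░░
░░░░░░░░░░
░░░░░░░░░░

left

░░···■·■░░
░░■■■■·■■░
░░■■····■░
░░■■····■░
░░■■·····░
░░■■·◆··■░
░░■■■■■■■░
░░■■■■■■■░
░░░░░░░░░░
░░░░░░░░░░

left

░░░···■·■░
░░░■■■■·■■
░░░■■····■
░░░■■····■
░░░■■·····
░░░■■◆···■
░░░■■■■■■■
░░░■■■■■■■
░░░░░░░░░░
░░░░░░░░░░

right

░░···■·■░░
░░■■■■·■■░
░░■■····■░
░░■■····■░
░░■■·····░
░░■■·◆··■░
░░■■■■■■■░
░░■■■■■■■░
░░░░░░░░░░
░░░░░░░░░░

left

░░░···■·■░
░░░■■■■·■■
░░░■■····■
░░░■■····■
░░░■■·····
░░░■■◆···■
░░░■■■■■■■
░░░■■■■■■■
░░░░░░░░░░
░░░░░░░░░░
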